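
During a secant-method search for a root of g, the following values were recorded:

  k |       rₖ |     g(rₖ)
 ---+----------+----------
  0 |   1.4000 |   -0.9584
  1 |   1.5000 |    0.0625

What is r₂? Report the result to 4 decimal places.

r₂ = 1.5000 − 0.0625·(1.5000 − 1.4000) / (0.0625 − (-0.9584))
   = 1.5000 − (0.006250)/(1.020900) = 1.493878

1.4939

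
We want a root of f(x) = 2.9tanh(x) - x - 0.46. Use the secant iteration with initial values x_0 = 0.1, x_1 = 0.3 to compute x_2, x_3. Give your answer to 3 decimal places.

f(0.1) = -0.27096, f(0.3) = 0.08481
x_2 = 0.30000 − 0.08481·(0.30000 − 0.10000) / (0.08481 − (-0.27096)) = 0.30000 − (0.01696)/(0.35577) = 0.25232
f(0.25232) = 0.00427
x_3 = 0.25232 − 0.00427·(0.25232 − 0.30000) / (0.00427 − 0.08481) = 0.25232 − (-0.00020)/(-0.08053) = 0.24980

0.252, 0.250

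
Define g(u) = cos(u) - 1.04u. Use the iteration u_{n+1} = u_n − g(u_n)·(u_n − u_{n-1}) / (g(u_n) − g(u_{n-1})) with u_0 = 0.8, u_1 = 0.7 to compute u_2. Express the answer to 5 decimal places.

g(0.8) = -0.1352933, g(0.7) = 0.0368422
u_2 = 0.7000000 − 0.0368422·(0.7000000 − 0.8000000) / (0.0368422 − (-0.1352933)) = 0.7000000 − (-0.0036842)/(0.1721355) = 0.7214030

0.72140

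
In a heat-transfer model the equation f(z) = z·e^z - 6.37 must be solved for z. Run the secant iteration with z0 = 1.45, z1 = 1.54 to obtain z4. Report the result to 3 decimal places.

f(1.45) = -0.18848, f(1.54) = 0.81347
z2 = 1.54000 − 0.81347·(1.54000 − 1.45000) / (0.81347 − (-0.18848)) = 1.54000 − (0.07321)/(1.00195) = 1.46693
f(1.46693) = -0.00953
z3 = 1.46693 − (-0.00953)·(1.46693 − 1.54000) / (-0.00953 − 0.81347) = 1.46693 − (0.00070)/(-0.82300) = 1.46778
f(1.46778) = -0.00047
z4 = 1.46778 − (-0.00047)·(1.46778 − 1.46693) / (-0.00047 − (-0.00953)) = 1.46778 − (0.00000)/(0.00905) = 1.46782

1.468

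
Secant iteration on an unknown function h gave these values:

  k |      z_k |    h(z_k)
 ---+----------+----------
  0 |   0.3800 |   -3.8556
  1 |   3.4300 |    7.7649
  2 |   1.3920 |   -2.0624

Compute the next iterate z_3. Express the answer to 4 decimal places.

1.8197

z_3 = 1.3920 − (-2.0624)·(1.3920 − 3.4300) / (-2.0624 − 7.7649)
   = 1.3920 − (4.203171)/(-9.827300) = 1.819704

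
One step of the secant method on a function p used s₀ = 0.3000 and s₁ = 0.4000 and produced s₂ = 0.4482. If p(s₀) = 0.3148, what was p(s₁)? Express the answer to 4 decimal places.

0.1024

The secant line through (0.3000, 0.3148) and (0.4000, p(s₁)) crosses zero at s₂ = 0.4482.
So (0.3000, 0.3148), (0.4000, p(s₁)), (0.4482, 0) are collinear:
p(s₁) = 0.3148 · (0.4000 − 0.4482) / (0.3000 − 0.4482) = 0.3148 · (-0.048200)/(-0.148200) = 0.102384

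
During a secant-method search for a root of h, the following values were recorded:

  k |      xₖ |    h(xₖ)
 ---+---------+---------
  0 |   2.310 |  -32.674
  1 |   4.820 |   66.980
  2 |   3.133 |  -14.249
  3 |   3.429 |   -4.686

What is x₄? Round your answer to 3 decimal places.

3.574

x₄ = 3.429 − (-4.686)·(3.429 − 3.133) / (-4.686 − (-14.249))
   = 3.429 − (-1.38706)/(9.56300) = 3.57404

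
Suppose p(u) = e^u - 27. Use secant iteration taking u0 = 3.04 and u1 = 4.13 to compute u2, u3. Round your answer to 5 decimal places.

p(3.04) = -6.0947568, p(4.13) = 35.1779229
u2 = 4.1300000 − 35.1779229·(4.1300000 − 3.0400000) / (35.1779229 − (-6.0947568)) = 4.1300000 − (38.3439360)/(41.2726797) = 3.2009608
p(3.2009608) = -2.4438868
u3 = 3.2009608 − (-2.4438868)·(3.2009608 − 4.1300000) / (-2.4438868 − 35.1779229) = 3.2009608 − (2.2704666)/(-37.6218098) = 3.2613106

3.20096, 3.26131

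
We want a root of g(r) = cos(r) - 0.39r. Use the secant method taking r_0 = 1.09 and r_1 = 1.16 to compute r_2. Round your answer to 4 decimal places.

g(1.09) = 0.037385, g(1.16) = -0.053060
r_2 = 1.160000 − (-0.053060)·(1.160000 − 1.090000) / (-0.053060 − 0.037385) = 1.160000 − (-0.003714)/(-0.090446) = 1.118934

1.1189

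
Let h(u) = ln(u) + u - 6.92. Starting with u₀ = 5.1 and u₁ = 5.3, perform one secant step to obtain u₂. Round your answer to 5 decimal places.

h(5.1) = -0.1907595, h(5.3) = 0.0477068
u₂ = 5.3000000 − 0.0477068·(5.3000000 − 5.1000000) / (0.0477068 − (-0.1907595)) = 5.3000000 − (0.0095414)/(0.2384663) = 5.2599886

5.25999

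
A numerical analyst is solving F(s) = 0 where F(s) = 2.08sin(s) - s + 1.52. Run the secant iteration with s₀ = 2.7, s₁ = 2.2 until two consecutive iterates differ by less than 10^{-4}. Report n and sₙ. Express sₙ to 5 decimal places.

F(2.7) = -0.2910498, F(2.2) = 1.0016725
s₂ = 2.2000000 − 1.0016725·(-0.5000000)/(1.2927224) = 2.5874275;  |Δ| = 0.3874275
F(2.5874275) = 0.0271382
s₃ = 2.5874275 − 0.0271382·(0.3874275)/(-0.9745343) = 2.5982164;  |Δ| = 0.0107888
F(2.5982164) = -0.0027963
s₄ = 2.5982164 − (-0.0027963)·(0.0107888)/(-0.0299345) = 2.5972086;  |Δ| = 0.0010078
F(2.5972086) = 0.0000053
s₅ = 2.5972086 − 0.0000053·(-0.0010078)/(0.0028016) = 2.5972105;  |Δ| = 0.0000019
|s₅ − s₄| = 0.0000019 < 10^{-4}

n = 5, sₙ = 2.59721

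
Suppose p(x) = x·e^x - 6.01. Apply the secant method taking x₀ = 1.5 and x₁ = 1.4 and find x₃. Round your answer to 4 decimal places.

p(1.5) = 0.712534, p(1.4) = -0.332720
x₂ = 1.400000 − (-0.332720)·(1.400000 − 1.500000) / (-0.332720 − 0.712534) = 1.400000 − (0.033272)/(-1.045254) = 1.431832
p(1.431832) = -0.015838
x₃ = 1.431832 − (-0.015838)·(1.431832 − 1.400000) / (-0.015838 − (-0.332720)) = 1.431832 − (-0.000504)/(0.316882) = 1.433423

1.4334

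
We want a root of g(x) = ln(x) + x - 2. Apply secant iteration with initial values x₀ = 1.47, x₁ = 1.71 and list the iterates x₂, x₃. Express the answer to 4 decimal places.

g(1.47) = -0.144738, g(1.71) = 0.246493
x₂ = 1.710000 − 0.246493·(1.710000 − 1.470000) / (0.246493 − (-0.144738)) = 1.710000 − (0.059158)/(0.391231) = 1.558789
g(1.558789) = 0.002698
x₃ = 1.558789 − 0.002698·(1.558789 − 1.710000) / (0.002698 − 0.246493) = 1.558789 − (-0.000408)/(-0.243795) = 1.557115

1.5588, 1.5571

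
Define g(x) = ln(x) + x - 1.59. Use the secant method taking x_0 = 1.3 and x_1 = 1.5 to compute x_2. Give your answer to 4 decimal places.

g(1.3) = -0.027636, g(1.5) = 0.315465
x_2 = 1.500000 − 0.315465·(1.500000 − 1.300000) / (0.315465 − (-0.027636)) = 1.500000 − (0.063093)/(0.343101) = 1.316109

1.3161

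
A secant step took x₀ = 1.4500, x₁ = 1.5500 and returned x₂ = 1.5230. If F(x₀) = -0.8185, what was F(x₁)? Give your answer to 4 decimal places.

The secant line through (1.4500, -0.8185) and (1.5500, F(x₁)) crosses zero at x₂ = 1.5230.
So (1.4500, -0.8185), (1.5500, F(x₁)), (1.5230, 0) are collinear:
F(x₁) = -0.8185 · (1.5500 − 1.5230) / (1.4500 − 1.5230) = -0.8185 · (0.027000)/(-0.073000) = 0.302733

0.3027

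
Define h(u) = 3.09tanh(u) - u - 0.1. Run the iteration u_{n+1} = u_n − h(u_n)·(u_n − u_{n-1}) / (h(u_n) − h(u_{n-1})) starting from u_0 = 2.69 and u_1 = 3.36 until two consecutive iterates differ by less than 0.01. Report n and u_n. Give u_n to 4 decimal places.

h(2.69) = 0.271654, h(3.36) = -0.377447
u_2 = 3.360000 − (-0.377447)·(0.670000)/(-0.649102) = 2.970400;  |Δ| = 0.389600
h(2.970400) = 0.003389
u_3 = 2.970400 − 0.003389·(-0.389600)/(0.380837) = 2.973868;  |Δ| = 0.003467
|u_3 − u_2| = 0.003467 < 0.01

n = 3, u_n = 2.9739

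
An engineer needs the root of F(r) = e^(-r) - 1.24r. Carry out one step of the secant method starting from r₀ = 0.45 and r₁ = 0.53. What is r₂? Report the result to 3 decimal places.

0.493

F(0.45) = 0.07963, F(0.53) = -0.06860
r₂ = 0.53000 − (-0.06860)·(0.53000 − 0.45000) / (-0.06860 − 0.07963) = 0.53000 − (-0.00549)/(-0.14822) = 0.49298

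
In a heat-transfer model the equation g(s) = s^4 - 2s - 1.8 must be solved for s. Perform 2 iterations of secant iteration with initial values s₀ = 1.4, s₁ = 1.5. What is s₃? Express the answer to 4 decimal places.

g(1.4) = -0.758400, g(1.5) = 0.262500
s₂ = 1.500000 − 0.262500·(1.500000 − 1.400000) / (0.262500 − (-0.758400)) = 1.500000 − (0.026250)/(1.020900) = 1.474287
g(1.474287) = -0.024371
s₃ = 1.474287 − (-0.024371)·(1.474287 − 1.500000) / (-0.024371 − 0.262500) = 1.474287 − (0.000627)/(-0.286871) = 1.476472

1.4765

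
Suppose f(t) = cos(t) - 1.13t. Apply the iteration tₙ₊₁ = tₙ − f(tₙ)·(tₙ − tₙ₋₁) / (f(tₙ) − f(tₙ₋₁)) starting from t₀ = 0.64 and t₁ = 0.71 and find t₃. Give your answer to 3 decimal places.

f(0.64) = 0.07890, f(0.71) = -0.04394
t₂ = 0.71000 − (-0.04394)·(0.71000 − 0.64000) / (-0.04394 − 0.07890) = 0.71000 − (-0.00308)/(-0.12283) = 0.68496
f(0.68496) = 0.00044
t₃ = 0.68496 − 0.00044·(0.68496 − 0.71000) / (0.00044 − (-0.04394)) = 0.68496 − (-0.00001)/(0.04438) = 0.68521

0.685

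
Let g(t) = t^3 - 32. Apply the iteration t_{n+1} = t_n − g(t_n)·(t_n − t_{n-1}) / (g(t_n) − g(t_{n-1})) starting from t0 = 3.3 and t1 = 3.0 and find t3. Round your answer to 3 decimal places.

3.175

g(3.3) = 3.93700, g(3.0) = -5.00000
t2 = 3.00000 − (-5.00000)·(3.00000 − 3.30000) / (-5.00000 − 3.93700) = 3.00000 − (1.50000)/(-8.93700) = 3.16784
g(3.16784) = -0.21001
t3 = 3.16784 − (-0.21001)·(3.16784 − 3.00000) / (-0.21001 − (-5.00000)) = 3.16784 − (-0.03525)/(4.78999) = 3.17520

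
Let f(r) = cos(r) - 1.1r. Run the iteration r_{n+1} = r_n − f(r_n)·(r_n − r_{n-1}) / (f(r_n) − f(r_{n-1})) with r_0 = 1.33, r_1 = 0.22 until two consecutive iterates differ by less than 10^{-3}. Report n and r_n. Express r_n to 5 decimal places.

f(1.33) = -1.2245239, f(0.22) = 0.7338974
r_2 = 0.2200000 − 0.7338974·(-1.1100000)/(1.9584214) = 0.6359606;  |Δ| = 0.4159606
f(0.6359606) = 0.1049448
r_3 = 0.6359606 − 0.1049448·(0.4159606)/(-0.6289526) = 0.7053663;  |Δ| = 0.0694057
f(0.7053663) = -0.0145289
r_4 = 0.7053663 − (-0.0145289)·(0.0694057)/(-0.1194737) = 0.6969261;  |Δ| = 0.0084403
f(0.6969261) = 0.0002001
r_5 = 0.6969261 − 0.0002001·(-0.0084403)/(0.0147290) = 0.6970408;  |Δ| = 0.0001147
|r_5 − r_4| = 0.0001147 < 10^{-3}

n = 5, r_n = 0.69704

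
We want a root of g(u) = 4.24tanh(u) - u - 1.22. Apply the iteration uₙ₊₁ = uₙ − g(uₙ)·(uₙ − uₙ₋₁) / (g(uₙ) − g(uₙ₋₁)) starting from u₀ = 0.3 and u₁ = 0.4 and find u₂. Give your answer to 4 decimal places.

g(0.3) = -0.284835, g(0.4) = -0.009016
u₂ = 0.400000 − (-0.009016)·(0.400000 − 0.300000) / (-0.009016 − (-0.284835)) = 0.400000 − (-0.000902)/(0.275818) = 0.403269

0.4033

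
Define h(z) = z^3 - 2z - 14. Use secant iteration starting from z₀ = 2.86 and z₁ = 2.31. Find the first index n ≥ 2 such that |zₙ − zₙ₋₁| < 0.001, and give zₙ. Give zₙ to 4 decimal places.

n = 5, zₙ = 2.6857

h(2.86) = 3.673656, h(2.31) = -6.293609
z₂ = 2.310000 − (-6.293609)·(-0.550000)/(-9.967265) = 2.657285;  |Δ| = 0.347285
h(2.657285) = -0.551040
z₃ = 2.657285 − (-0.551040)·(0.347285)/(5.742569) = 2.690610;  |Δ| = 0.033324
h(2.690610) = 0.097130
z₄ = 2.690610 − 0.097130·(0.033324)/(0.648169) = 2.685616;  |Δ| = 0.004994
h(2.685616) = -0.001137
z₅ = 2.685616 − (-0.001137)·(-0.004994)/(-0.098266) = 2.685674;  |Δ| = 0.000058
|z₅ − z₄| = 0.000058 < 0.001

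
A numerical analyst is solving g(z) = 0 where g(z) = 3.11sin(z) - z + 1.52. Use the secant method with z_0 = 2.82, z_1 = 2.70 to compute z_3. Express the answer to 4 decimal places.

2.7389

g(2.82) = -0.316998, g(2.70) = 0.149151
z_2 = 2.700000 − 0.149151·(2.700000 − 2.820000) / (0.149151 − (-0.316998)) = 2.700000 − (-0.017898)/(0.466149) = 2.738396
g(2.738396) = 0.001846
z_3 = 2.738396 − 0.001846·(2.738396 − 2.700000) / (0.001846 − 0.149151) = 2.738396 − (0.000071)/(-0.147305) = 2.738877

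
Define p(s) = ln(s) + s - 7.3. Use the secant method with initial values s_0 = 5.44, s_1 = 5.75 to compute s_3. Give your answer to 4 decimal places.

p(5.44) = -0.166221, p(5.75) = 0.199200
s_2 = 5.750000 − 0.199200·(5.750000 − 5.440000) / (0.199200 − (-0.166221)) = 5.750000 − (0.061752)/(0.365421) = 5.581011
p(5.581011) = 0.000381
s_3 = 5.581011 − 0.000381·(5.581011 − 5.750000) / (0.000381 − 0.199200) = 5.581011 − (-0.000064)/(-0.198818) = 5.580687

5.5807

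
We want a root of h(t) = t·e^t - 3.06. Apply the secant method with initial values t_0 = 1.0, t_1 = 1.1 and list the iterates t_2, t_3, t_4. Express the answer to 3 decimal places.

1.058, 1.060, 1.060

h(1.0) = -0.34172, h(1.1) = 0.24458
t_2 = 1.10000 − 0.24458·(1.10000 − 1.00000) / (0.24458 − (-0.34172)) = 1.10000 − (0.02446)/(0.58630) = 1.05828
h(1.05828) = -0.01064
t_3 = 1.05828 − (-0.01064)·(1.05828 − 1.10000) / (-0.01064 − 0.24458) = 1.05828 − (0.00044)/(-0.25522) = 1.06002
h(1.06002) = -0.00031
t_4 = 1.06002 − (-0.00031)·(1.06002 − 1.05828) / (-0.00031 − (-0.01064)) = 1.06002 − (0.00000)/(0.01033) = 1.06008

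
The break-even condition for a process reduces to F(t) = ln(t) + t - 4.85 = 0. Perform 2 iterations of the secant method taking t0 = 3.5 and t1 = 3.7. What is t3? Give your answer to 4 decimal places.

3.5758

F(3.5) = -0.097237, F(3.7) = 0.158333
t2 = 3.700000 − 0.158333·(3.700000 − 3.500000) / (0.158333 − (-0.097237)) = 3.700000 − (0.031667)/(0.255570) = 3.576094
F(3.576094) = 0.000366
t3 = 3.576094 − 0.000366·(3.576094 − 3.700000) / (0.000366 − 0.158333) = 3.576094 − (-0.000045)/(-0.157967) = 3.575808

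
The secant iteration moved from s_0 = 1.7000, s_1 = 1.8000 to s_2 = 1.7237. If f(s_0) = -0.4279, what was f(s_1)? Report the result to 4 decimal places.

The secant line through (1.7000, -0.4279) and (1.8000, f(s_1)) crosses zero at s_2 = 1.7237.
So (1.7000, -0.4279), (1.8000, f(s_1)), (1.7237, 0) are collinear:
f(s_1) = -0.4279 · (1.8000 − 1.7237) / (1.7000 − 1.7237) = -0.4279 · (0.076300)/(-0.023700) = 1.377585

1.3776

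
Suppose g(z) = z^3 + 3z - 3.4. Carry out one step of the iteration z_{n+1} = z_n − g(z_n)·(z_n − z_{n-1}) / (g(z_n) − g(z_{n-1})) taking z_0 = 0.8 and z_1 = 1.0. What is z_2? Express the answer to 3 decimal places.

g(0.8) = -0.48800, g(1.0) = 0.60000
z_2 = 1.00000 − 0.60000·(1.00000 − 0.80000) / (0.60000 − (-0.48800)) = 1.00000 − (0.12000)/(1.08800) = 0.88971

0.890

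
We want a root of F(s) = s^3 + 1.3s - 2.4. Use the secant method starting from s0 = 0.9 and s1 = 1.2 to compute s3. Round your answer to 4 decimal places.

F(0.9) = -0.501000, F(1.2) = 0.888000
s2 = 1.200000 − 0.888000·(1.200000 − 0.900000) / (0.888000 − (-0.501000)) = 1.200000 − (0.266400)/(1.389000) = 1.008207
F(1.008207) = -0.064506
s3 = 1.008207 − (-0.064506)·(1.008207 − 1.200000) / (-0.064506 − 0.888000) = 1.008207 − (0.012372)/(-0.952506) = 1.021196

1.0212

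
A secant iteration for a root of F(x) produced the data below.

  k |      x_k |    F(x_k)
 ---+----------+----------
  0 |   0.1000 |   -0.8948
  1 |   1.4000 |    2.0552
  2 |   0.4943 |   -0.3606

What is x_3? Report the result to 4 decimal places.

x_3 = 0.4943 − (-0.3606)·(0.4943 − 1.4000) / (-0.3606 − 2.0552)
   = 0.4943 − (0.326595)/(-2.415800) = 0.629491

0.6295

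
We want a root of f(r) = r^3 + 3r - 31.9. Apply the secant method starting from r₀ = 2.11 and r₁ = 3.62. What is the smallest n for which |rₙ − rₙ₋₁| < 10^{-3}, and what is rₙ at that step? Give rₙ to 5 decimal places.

n = 6, rₙ = 2.85732

f(2.11) = -16.1760690, f(3.62) = 26.3979280
r₂ = 3.6200000 − 26.3979280·(1.5100000)/(42.5739970) = 2.6837273;  |Δ| = 0.9362727
f(2.6837273) = -4.5195616
r₃ = 2.6837273 − (-4.5195616)·(-0.9362727)/(-30.9174896) = 2.8205929;  |Δ| = 0.1368656
f(2.8205929) = -0.9983043
r₄ = 2.8205929 − (-0.9983043)·(0.1368656)/(3.5212573) = 2.8593954;  |Δ| = 0.0388025
f(2.8593954) = 0.0570101
r₅ = 2.8593954 − 0.0570101·(0.0388025)/(1.0553144) = 2.8572992;  |Δ| = 0.0020962
f(2.8572992) = -0.0006569
r₆ = 2.8572992 − (-0.0006569)·(-0.0020962)/(-0.0576670) = 2.8573231;  |Δ| = 0.0000239
|r₆ − r₅| = 0.0000239 < 10^{-3}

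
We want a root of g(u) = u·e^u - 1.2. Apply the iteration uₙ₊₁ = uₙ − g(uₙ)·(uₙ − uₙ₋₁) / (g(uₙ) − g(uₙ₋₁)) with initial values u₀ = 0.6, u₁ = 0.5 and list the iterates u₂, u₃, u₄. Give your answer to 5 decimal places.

0.63969, 0.63509, 0.63556

g(0.6) = -0.1067287, g(0.5) = -0.3756394
u₂ = 0.5000000 − (-0.3756394)·(0.5000000 − 0.6000000) / (-0.3756394 − (-0.1067287)) = 0.5000000 − (0.0375639)/(-0.2689106) = 0.6396893
g(0.6396893) = 0.0127816
u₃ = 0.6396893 − 0.0127816·(0.6396893 − 0.5000000) / (0.0127816 − (-0.3756394)) = 0.6396893 − (0.0017855)/(0.3884210) = 0.6350926
g(0.6350926) = -0.0014553
u₄ = 0.6350926 − (-0.0014553)·(0.6350926 − 0.6396893) / (-0.0014553 − 0.0127816) = 0.6350926 − (0.0000067)/(-0.0142369) = 0.6355625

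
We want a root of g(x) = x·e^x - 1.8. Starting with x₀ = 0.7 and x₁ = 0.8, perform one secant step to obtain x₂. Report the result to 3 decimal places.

g(0.7) = -0.39037, g(0.8) = -0.01957
x₂ = 0.80000 − (-0.01957)·(0.80000 − 0.70000) / (-0.01957 − (-0.39037)) = 0.80000 − (-0.00196)/(0.37081) = 0.80528

0.805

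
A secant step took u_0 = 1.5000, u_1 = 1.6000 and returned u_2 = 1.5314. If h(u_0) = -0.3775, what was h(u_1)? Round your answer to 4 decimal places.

0.8247

The secant line through (1.5000, -0.3775) and (1.6000, h(u_1)) crosses zero at u_2 = 1.5314.
So (1.5000, -0.3775), (1.6000, h(u_1)), (1.5314, 0) are collinear:
h(u_1) = -0.3775 · (1.6000 − 1.5314) / (1.5000 − 1.5314) = -0.3775 · (0.068600)/(-0.031400) = 0.824729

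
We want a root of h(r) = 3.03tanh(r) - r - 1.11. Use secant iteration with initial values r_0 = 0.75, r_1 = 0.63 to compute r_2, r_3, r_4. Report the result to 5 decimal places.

h(0.75) = 0.0645013, h(0.63) = -0.0491018
r_2 = 0.6300000 − (-0.0491018)·(0.6300000 − 0.7500000) / (-0.0491018 − 0.0645013) = 0.6300000 − (0.0058922)/(-0.1136031) = 0.6818667
h(0.6818667) = 0.0041100
r_3 = 0.6818667 − 0.0041100·(0.6818667 − 0.6300000) / (0.0041100 − (-0.0491018)) = 0.6818667 − (0.0002132)/(0.0532118) = 0.6778605
h(0.6778605) = 0.0002235
r_4 = 0.6778605 − 0.0002235·(0.6778605 − 0.6818667) / (0.0002235 − 0.0041100) = 0.6778605 − (-0.0000009)/(-0.0038865) = 0.6776301

0.68187, 0.67786, 0.67763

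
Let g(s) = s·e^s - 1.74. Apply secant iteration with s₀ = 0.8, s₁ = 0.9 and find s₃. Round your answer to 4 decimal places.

g(0.8) = 0.040433, g(0.9) = 0.473643
s₂ = 0.900000 − 0.473643·(0.900000 − 0.800000) / (0.473643 − 0.040433) = 0.900000 − (0.047364)/(0.433210) = 0.790667
g(0.790667) = 0.003314
s₃ = 0.790667 − 0.003314·(0.790667 − 0.900000) / (0.003314 − 0.473643) = 0.790667 − (-0.000362)/(-0.470329) = 0.789896

0.7899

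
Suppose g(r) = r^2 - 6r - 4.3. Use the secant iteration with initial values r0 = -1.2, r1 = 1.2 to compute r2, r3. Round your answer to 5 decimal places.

g(-1.2) = 4.3400000, g(1.2) = -10.0600000
r2 = 1.2000000 − (-10.0600000)·(1.2000000 − (-1.2000000)) / (-10.0600000 − 4.3400000) = 1.2000000 − (-24.1440000)/(-14.4000000) = -0.4766667
g(-0.4766667) = -1.2127889
r3 = -0.4766667 − (-1.2127889)·(-0.4766667 − 1.2000000) / (-1.2127889 − (-10.0600000)) = -0.4766667 − (2.0334427)/(8.8472111) = -0.7065066

-0.47667, -0.70651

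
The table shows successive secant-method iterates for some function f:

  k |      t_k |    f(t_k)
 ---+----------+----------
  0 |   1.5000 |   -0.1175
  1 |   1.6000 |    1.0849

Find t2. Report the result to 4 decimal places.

1.5098

t2 = 1.6000 − 1.0849·(1.6000 − 1.5000) / (1.0849 − (-0.1175))
   = 1.6000 − (0.108490)/(1.202400) = 1.509772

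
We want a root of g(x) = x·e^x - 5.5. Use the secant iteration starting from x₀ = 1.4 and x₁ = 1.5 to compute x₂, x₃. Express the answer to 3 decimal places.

g(1.4) = 0.17728, g(1.5) = 1.22253
x₂ = 1.50000 − 1.22253·(1.50000 − 1.40000) / (1.22253 − 0.17728) = 1.50000 − (0.12225)/(1.04525) = 1.38304
g(1.38304) = 0.01418
x₃ = 1.38304 − 0.01418·(1.38304 − 1.50000) / (0.01418 − 1.22253) = 1.38304 − (-0.00166)/(-1.20835) = 1.38167

1.383, 1.382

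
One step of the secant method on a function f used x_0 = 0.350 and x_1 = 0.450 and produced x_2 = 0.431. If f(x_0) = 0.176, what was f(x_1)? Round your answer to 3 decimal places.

The secant line through (0.350, 0.176) and (0.450, f(x_1)) crosses zero at x_2 = 0.431.
So (0.350, 0.176), (0.450, f(x_1)), (0.431, 0) are collinear:
f(x_1) = 0.176 · (0.450 − 0.431) / (0.350 − 0.431) = 0.176 · (0.01900)/(-0.08100) = -0.04128

-0.041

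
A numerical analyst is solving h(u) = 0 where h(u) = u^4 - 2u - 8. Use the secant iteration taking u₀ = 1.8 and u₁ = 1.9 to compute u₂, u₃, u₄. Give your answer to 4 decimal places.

h(1.8) = -1.102400, h(1.9) = 1.232100
u₂ = 1.900000 − 1.232100·(1.900000 − 1.800000) / (1.232100 − (-1.102400)) = 1.900000 − (0.123210)/(2.334500) = 1.847222
h(1.847222) = -0.051134
u₃ = 1.847222 − (-0.051134)·(1.847222 − 1.900000) / (-0.051134 − 1.232100) = 1.847222 − (0.002699)/(-1.283234) = 1.849325
h(1.849325) = -0.002225
u₄ = 1.849325 − (-0.002225)·(1.849325 − 1.847222) / (-0.002225 − (-0.051134)) = 1.849325 − (-0.000005)/(0.048909) = 1.849421

1.8472, 1.8493, 1.8494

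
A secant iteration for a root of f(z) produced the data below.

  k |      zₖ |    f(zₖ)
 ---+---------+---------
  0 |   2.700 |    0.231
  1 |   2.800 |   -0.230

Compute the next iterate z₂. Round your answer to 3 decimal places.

2.750

z₂ = 2.800 − (-0.230)·(2.800 − 2.700) / (-0.230 − 0.231)
   = 2.800 − (-0.02300)/(-0.46100) = 2.75011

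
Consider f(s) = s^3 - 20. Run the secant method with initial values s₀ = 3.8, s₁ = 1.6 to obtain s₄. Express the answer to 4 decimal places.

2.6702

f(3.8) = 34.872000, f(1.6) = -15.904000
s₂ = 1.600000 − (-15.904000)·(1.600000 − 3.800000) / (-15.904000 − 34.872000) = 1.600000 − (34.988800)/(-50.776000) = 2.289081
f(2.289081) = -8.005456
s₃ = 2.289081 − (-8.005456)·(2.289081 − 1.600000) / (-8.005456 − (-15.904000)) = 2.289081 − (-5.516411)/(7.898544) = 2.987490
f(2.987490) = 6.663639
s₄ = 2.987490 − 6.663639·(2.987490 − 2.289081) / (6.663639 − (-8.005456)) = 2.987490 − (4.653943)/(14.669095) = 2.670228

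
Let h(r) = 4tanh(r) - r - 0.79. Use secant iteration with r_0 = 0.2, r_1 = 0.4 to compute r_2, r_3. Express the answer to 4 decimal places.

0.2756, 0.2718

h(0.2) = -0.200499, h(0.4) = 0.329796
r_2 = 0.400000 − 0.329796·(0.400000 − 0.200000) / (0.329796 − (-0.200499)) = 0.400000 − (0.065959)/(0.530295) = 0.275618
h(0.275618) = 0.009760
r_3 = 0.275618 − 0.009760·(0.275618 − 0.400000) / (0.009760 − 0.329796) = 0.275618 − (-0.001214)/(-0.320036) = 0.271825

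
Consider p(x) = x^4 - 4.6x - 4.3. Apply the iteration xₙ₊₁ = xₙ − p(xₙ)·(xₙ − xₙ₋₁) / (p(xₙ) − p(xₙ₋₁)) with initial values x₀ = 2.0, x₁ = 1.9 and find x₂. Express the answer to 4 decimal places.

p(2.0) = 2.500000, p(1.9) = -0.007900
x₂ = 1.900000 − (-0.007900)·(1.900000 − 2.000000) / (-0.007900 − 2.500000) = 1.900000 − (0.000790)/(-2.507900) = 1.900315

1.9003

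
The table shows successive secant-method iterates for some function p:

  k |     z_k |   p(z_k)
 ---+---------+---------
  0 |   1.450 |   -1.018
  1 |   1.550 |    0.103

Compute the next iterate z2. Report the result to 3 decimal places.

z2 = 1.550 − 0.103·(1.550 − 1.450) / (0.103 − (-1.018))
   = 1.550 − (0.01030)/(1.12100) = 1.54081

1.541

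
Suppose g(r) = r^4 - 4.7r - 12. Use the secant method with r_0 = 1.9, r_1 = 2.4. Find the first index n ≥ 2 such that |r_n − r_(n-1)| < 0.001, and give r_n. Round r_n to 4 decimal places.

n = 5, r_n = 2.1707

g(1.9) = -7.897900, g(2.4) = 9.897600
r_2 = 2.400000 − 9.897600·(0.500000)/(17.795500) = 2.121907;  |Δ| = 0.278093
g(2.121907) = -1.700545
r_3 = 2.121907 − (-1.700545)·(-0.278093)/(-11.598145) = 2.162682;  |Δ| = 0.040775
g(2.162682) = -0.288474
r_4 = 2.162682 − (-0.288474)·(0.040775)/(1.412071) = 2.171012;  |Δ| = 0.008330
g(2.171012) = 0.011365
r_5 = 2.171012 − 0.011365·(0.008330)/(0.299839) = 2.170696;  |Δ| = 0.000316
|r_5 − r_4| = 0.000316 < 0.001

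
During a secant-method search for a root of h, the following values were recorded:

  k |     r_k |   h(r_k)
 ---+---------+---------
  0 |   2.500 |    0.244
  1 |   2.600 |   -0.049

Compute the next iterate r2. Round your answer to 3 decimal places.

r2 = 2.600 − (-0.049)·(2.600 − 2.500) / (-0.049 − 0.244)
   = 2.600 − (-0.00490)/(-0.29300) = 2.58328

2.583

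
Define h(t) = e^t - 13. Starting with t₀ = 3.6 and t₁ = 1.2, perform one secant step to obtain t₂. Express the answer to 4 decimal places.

1.8981

h(3.6) = 23.598234, h(1.2) = -9.679883
t₂ = 1.200000 − (-9.679883)·(1.200000 − 3.600000) / (-9.679883 − 23.598234) = 1.200000 − (23.231719)/(-33.278118) = 1.898108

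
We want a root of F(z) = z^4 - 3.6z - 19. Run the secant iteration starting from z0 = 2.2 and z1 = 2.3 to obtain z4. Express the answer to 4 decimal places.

2.2842

F(2.2) = -3.494400, F(2.3) = 0.704100
z2 = 2.300000 − 0.704100·(2.300000 − 2.200000) / (0.704100 − (-3.494400)) = 2.300000 − (0.070410)/(4.198500) = 2.283230
F(2.283230) = -0.042819
z3 = 2.283230 − (-0.042819)·(2.283230 − 2.300000) / (-0.042819 − 0.704100) = 2.283230 − (0.000718)/(-0.746919) = 2.284191
F(2.284191) = -0.000478
z4 = 2.284191 − (-0.000478)·(2.284191 − 2.283230) / (-0.000478 − (-0.042819)) = 2.284191 − (0.000000)/(0.042342) = 2.284202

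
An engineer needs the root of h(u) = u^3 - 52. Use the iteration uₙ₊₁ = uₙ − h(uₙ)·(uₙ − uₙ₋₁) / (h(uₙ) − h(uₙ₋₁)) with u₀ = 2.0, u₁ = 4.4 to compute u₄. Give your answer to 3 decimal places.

3.739

h(2.0) = -44.00000, h(4.4) = 33.18400
u₂ = 4.40000 − 33.18400·(4.40000 − 2.00000) / (33.18400 − (-44.00000)) = 4.40000 − (79.64160)/(77.18400) = 3.36816
h(3.36816) = -13.78993
u₃ = 3.36816 − (-13.78993)·(3.36816 − 4.40000) / (-13.78993 − 33.18400) = 3.36816 − (14.22901)/(-46.97393) = 3.67107
h(3.67107) = -2.52580
u₄ = 3.67107 − (-2.52580)·(3.67107 − 3.36816) / (-2.52580 − (-13.78993)) = 3.67107 − (-0.76510)/(11.26413) = 3.73900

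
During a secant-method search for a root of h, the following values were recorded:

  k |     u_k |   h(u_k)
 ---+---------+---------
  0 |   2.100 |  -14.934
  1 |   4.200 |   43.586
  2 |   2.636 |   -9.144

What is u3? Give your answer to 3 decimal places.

u3 = 2.636 − (-9.144)·(2.636 − 4.200) / (-9.144 − 43.586)
   = 2.636 − (14.30122)/(-52.73000) = 2.90722

2.907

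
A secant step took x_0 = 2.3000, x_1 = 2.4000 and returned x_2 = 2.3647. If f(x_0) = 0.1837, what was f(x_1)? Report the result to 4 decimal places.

The secant line through (2.3000, 0.1837) and (2.4000, f(x_1)) crosses zero at x_2 = 2.3647.
So (2.3000, 0.1837), (2.4000, f(x_1)), (2.3647, 0) are collinear:
f(x_1) = 0.1837 · (2.4000 − 2.3647) / (2.3000 − 2.3647) = 0.1837 · (0.035300)/(-0.064700) = -0.100226

-0.1002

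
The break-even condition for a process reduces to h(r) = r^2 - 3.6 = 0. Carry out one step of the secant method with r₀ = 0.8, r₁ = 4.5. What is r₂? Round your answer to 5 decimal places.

h(0.8) = -2.9600000, h(4.5) = 16.6500000
r₂ = 4.5000000 − 16.6500000·(4.5000000 − 0.8000000) / (16.6500000 − (-2.9600000)) = 4.5000000 − (61.6050000)/(19.6100000) = 1.3584906

1.35849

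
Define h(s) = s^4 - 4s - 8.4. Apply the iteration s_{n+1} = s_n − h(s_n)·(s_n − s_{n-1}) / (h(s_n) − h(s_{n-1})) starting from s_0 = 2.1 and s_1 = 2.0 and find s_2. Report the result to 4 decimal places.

h(2.1) = 2.648100, h(2.0) = -0.400000
s_2 = 2.000000 − (-0.400000)·(2.000000 − 2.100000) / (-0.400000 − 2.648100) = 2.000000 − (0.040000)/(-3.048100) = 2.013123

2.0131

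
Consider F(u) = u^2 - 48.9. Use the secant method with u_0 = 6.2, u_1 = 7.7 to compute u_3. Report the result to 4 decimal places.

6.9909

F(6.2) = -10.460000, F(7.7) = 10.390000
u_2 = 7.700000 − 10.390000·(7.700000 − 6.200000) / (10.390000 − (-10.460000)) = 7.700000 − (15.585000)/(20.850000) = 6.952518
F(6.952518) = -0.562494
u_3 = 6.952518 − (-0.562494)·(6.952518 − 7.700000) / (-0.562494 − 10.390000) = 6.952518 − (0.420454)/(-10.952494) = 6.990907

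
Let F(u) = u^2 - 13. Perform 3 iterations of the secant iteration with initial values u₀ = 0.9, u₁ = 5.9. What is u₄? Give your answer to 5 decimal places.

3.64231

F(0.9) = -12.1900000, F(5.9) = 21.8100000
u₂ = 5.9000000 − 21.8100000·(5.9000000 − 0.9000000) / (21.8100000 − (-12.1900000)) = 5.9000000 − (109.0500000)/(34.0000000) = 2.6926471
F(2.6926471) = -5.7496518
u₃ = 2.6926471 − (-5.7496518)·(2.6926471 − 5.9000000) / (-5.7496518 − 21.8100000) = 2.6926471 − (18.4411627)/(-27.5596518) = 3.3617833
F(3.3617833) = -1.6984128
u₄ = 3.3617833 − (-1.6984128)·(3.3617833 − 2.6926471) / (-1.6984128 − (-5.7496518)) = 3.3617833 − (-1.1364696)/(4.0512390) = 3.6423073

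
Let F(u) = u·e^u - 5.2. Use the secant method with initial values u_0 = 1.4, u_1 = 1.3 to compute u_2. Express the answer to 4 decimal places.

1.3474

F(1.4) = 0.477280, F(1.3) = -0.429914
u_2 = 1.300000 − (-0.429914)·(1.300000 − 1.400000) / (-0.429914 − 0.477280) = 1.300000 − (0.042991)/(-0.907194) = 1.347389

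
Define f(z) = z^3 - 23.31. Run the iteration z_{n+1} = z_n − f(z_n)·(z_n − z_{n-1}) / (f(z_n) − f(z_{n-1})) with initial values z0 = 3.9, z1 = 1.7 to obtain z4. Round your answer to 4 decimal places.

2.8183

f(3.9) = 36.009000, f(1.7) = -18.397000
z2 = 1.700000 − (-18.397000)·(1.700000 − 3.900000) / (-18.397000 − 36.009000) = 1.700000 − (40.473400)/(-54.406000) = 2.443914
f(2.443914) = -8.713192
z3 = 2.443914 − (-8.713192)·(2.443914 − 1.700000) / (-8.713192 − (-18.397000)) = 2.443914 − (-6.481868)/(9.683808) = 3.113265
f(3.113265) = 6.865079
z4 = 3.113265 − 6.865079·(3.113265 − 2.443914) / (6.865079 − (-8.713192)) = 3.113265 − (4.595148)/(15.578271) = 2.818294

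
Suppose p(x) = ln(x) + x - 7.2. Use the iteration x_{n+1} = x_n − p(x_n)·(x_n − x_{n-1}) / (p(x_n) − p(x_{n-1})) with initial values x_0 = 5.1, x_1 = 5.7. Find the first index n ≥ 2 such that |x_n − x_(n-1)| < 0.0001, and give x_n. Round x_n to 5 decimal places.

p(5.1) = -0.4707595, p(5.7) = 0.2404662
x_2 = 5.7000000 − 0.2404662·(0.6000000)/(0.7112256) = 5.4971393;  |Δ| = 0.2028607
p(5.4971393) = 0.0013672
x_3 = 5.4971393 − 0.0013672·(-0.2028607)/(-0.2390990) = 5.4959794;  |Δ| = 0.0011600
p(5.4959794) = -0.0000038
x_4 = 5.4959794 − (-0.0000038)·(-0.0011600)/(-0.0013710) = 5.4959826;  |Δ| = 0.0000032
|x_4 − x_3| = 0.0000032 < 0.0001

n = 4, x_n = 5.49598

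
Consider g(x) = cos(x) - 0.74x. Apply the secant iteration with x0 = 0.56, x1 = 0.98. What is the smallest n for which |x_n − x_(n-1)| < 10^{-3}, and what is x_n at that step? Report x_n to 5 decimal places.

n = 4, x_n = 0.87068

g(0.56) = 0.4328551, g(0.98) = -0.1681775
x2 = 0.9800000 − (-0.1681775)·(0.4200000)/(-0.6010326) = 0.8624780;  |Δ| = 0.1175220
g(0.8624780) = 0.0123238
x3 = 0.8624780 − 0.0123238·(-0.1175220)/(0.1805012) = 0.8705019;  |Δ| = 0.0080238
g(0.8705019) = 0.0002715
x4 = 0.8705019 − 0.0002715·(0.0080238)/(-0.0120523) = 0.8706826;  |Δ| = 0.0001807
|x4 − x3| = 0.0001807 < 10^{-3}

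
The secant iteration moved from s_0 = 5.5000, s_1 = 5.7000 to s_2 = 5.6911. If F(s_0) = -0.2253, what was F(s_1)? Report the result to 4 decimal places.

0.0105

The secant line through (5.5000, -0.2253) and (5.7000, F(s_1)) crosses zero at s_2 = 5.6911.
So (5.5000, -0.2253), (5.7000, F(s_1)), (5.6911, 0) are collinear:
F(s_1) = -0.2253 · (5.7000 − 5.6911) / (5.5000 − 5.6911) = -0.2253 · (0.008900)/(-0.191100) = 0.010493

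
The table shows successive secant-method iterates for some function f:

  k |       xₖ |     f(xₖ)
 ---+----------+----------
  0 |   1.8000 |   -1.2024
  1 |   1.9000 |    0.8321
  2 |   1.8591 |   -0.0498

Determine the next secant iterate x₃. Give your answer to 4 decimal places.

1.8614

x₃ = 1.8591 − (-0.0498)·(1.8591 − 1.9000) / (-0.0498 − 0.8321)
   = 1.8591 − (0.002037)/(-0.881900) = 1.861410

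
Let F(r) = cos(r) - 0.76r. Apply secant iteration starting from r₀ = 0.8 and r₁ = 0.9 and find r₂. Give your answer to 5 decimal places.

F(0.8) = 0.0887067, F(0.9) = -0.0623900
r₂ = 0.9000000 − (-0.0623900)·(0.9000000 − 0.8000000) / (-0.0623900 − 0.0887067) = 0.9000000 − (-0.0062390)/(-0.1510967) = 0.8587086

0.85871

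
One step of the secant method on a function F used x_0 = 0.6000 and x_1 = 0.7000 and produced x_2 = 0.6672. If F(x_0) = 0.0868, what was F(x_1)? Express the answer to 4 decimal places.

-0.0424

The secant line through (0.6000, 0.0868) and (0.7000, F(x_1)) crosses zero at x_2 = 0.6672.
So (0.6000, 0.0868), (0.7000, F(x_1)), (0.6672, 0) are collinear:
F(x_1) = 0.0868 · (0.7000 − 0.6672) / (0.6000 − 0.6672) = 0.0868 · (0.032800)/(-0.067200) = -0.042367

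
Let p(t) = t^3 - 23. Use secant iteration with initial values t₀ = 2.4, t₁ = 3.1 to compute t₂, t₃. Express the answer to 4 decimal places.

p(2.4) = -9.176000, p(3.1) = 6.791000
t₂ = 3.100000 − 6.791000·(3.100000 − 2.400000) / (6.791000 − (-9.176000)) = 3.100000 − (4.753700)/(15.967000) = 2.802280
p(2.802280) = -0.994338
t₃ = 2.802280 − (-0.994338)·(2.802280 − 3.100000) / (-0.994338 − 6.791000) = 2.802280 − (0.296035)/(-7.785338) = 2.840304

2.8023, 2.8403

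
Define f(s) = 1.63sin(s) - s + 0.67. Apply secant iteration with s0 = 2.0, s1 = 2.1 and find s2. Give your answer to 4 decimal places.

f(2.0) = 0.152155, f(2.1) = -0.022969
s2 = 2.100000 − (-0.022969)·(2.100000 − 2.000000) / (-0.022969 − 0.152155) = 2.100000 − (-0.002297)/(-0.175124) = 2.086884

2.0869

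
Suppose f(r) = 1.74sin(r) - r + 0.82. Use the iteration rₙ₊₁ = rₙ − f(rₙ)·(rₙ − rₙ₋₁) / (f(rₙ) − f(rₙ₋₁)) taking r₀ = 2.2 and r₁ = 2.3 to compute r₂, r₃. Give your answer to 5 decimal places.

2.21280, 2.21316

f(2.2) = 0.0267837, f(2.3) = -0.1824729
r₂ = 2.3000000 − (-0.1824729)·(2.3000000 − 2.2000000) / (-0.1824729 − 0.0267837) = 2.3000000 − (-0.0182473)/(-0.2092567) = 2.2127995
f(2.2127995) = 0.0007628
r₃ = 2.2127995 − 0.0007628·(2.2127995 − 2.3000000) / (0.0007628 − (-0.1824729)) = 2.2127995 − (-0.0000665)/(0.1832358) = 2.2131625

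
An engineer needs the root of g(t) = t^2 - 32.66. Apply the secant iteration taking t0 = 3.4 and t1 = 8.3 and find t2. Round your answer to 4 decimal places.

g(3.4) = -21.100000, g(8.3) = 36.230000
t2 = 8.300000 − 36.230000·(8.300000 − 3.400000) / (36.230000 − (-21.100000)) = 8.300000 − (177.527000)/(57.330000) = 5.203419

5.2034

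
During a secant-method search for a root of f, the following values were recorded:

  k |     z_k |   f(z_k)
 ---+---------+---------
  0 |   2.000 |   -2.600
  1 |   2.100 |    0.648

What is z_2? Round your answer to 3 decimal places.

z_2 = 2.100 − 0.648·(2.100 − 2.000) / (0.648 − (-2.600))
   = 2.100 − (0.06480)/(3.24800) = 2.08005

2.080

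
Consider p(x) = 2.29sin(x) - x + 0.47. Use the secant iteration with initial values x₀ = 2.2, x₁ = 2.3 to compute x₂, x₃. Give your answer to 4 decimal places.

2.2498, 2.2507

p(2.2) = 0.121457, p(2.3) = -0.122335
x₂ = 2.300000 − (-0.122335)·(2.300000 − 2.200000) / (-0.122335 − 0.121457) = 2.300000 − (-0.012234)/(-0.243792) = 2.249820
p(2.249820) = 0.002227
x₃ = 2.249820 − 0.002227·(2.249820 − 2.300000) / (0.002227 − (-0.122335)) = 2.249820 − (-0.000112)/(0.124562) = 2.250717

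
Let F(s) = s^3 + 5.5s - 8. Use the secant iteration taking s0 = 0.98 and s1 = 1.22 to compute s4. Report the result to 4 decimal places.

F(0.98) = -1.668808, F(1.22) = 0.525848
s2 = 1.220000 − 0.525848·(1.220000 − 0.980000) / (0.525848 − (-1.668808)) = 1.220000 − (0.126204)/(2.194656) = 1.162495
F(1.162495) = -0.035287
s3 = 1.162495 − (-0.035287)·(1.162495 − 1.220000) / (-0.035287 − 0.525848) = 1.162495 − (0.002029)/(-0.561135) = 1.166111
F(1.166111) = -0.000692
s4 = 1.166111 − (-0.000692)·(1.166111 − 1.162495) / (-0.000692 − (-0.035287)) = 1.166111 − (-0.000003)/(0.034596) = 1.166184

1.1662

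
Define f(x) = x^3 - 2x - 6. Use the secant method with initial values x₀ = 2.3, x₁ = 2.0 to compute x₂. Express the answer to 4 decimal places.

2.1682

f(2.3) = 1.567000, f(2.0) = -2.000000
x₂ = 2.000000 − (-2.000000)·(2.000000 − 2.300000) / (-2.000000 − 1.567000) = 2.000000 − (0.600000)/(-3.567000) = 2.168209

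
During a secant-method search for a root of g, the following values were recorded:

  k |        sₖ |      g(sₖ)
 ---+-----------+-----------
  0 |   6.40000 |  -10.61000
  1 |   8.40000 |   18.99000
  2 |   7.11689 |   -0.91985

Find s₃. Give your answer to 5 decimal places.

s₃ = 7.11689 − (-0.91985)·(7.11689 − 8.40000) / (-0.91985 − 18.99000)
   = 7.11689 − (1.1802687)/(-19.9098500) = 7.1761706

7.17617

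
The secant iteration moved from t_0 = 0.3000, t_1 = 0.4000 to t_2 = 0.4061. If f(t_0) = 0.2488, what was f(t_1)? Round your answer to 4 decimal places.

0.0143

The secant line through (0.3000, 0.2488) and (0.4000, f(t_1)) crosses zero at t_2 = 0.4061.
So (0.3000, 0.2488), (0.4000, f(t_1)), (0.4061, 0) are collinear:
f(t_1) = 0.2488 · (0.4000 − 0.4061) / (0.3000 − 0.4061) = 0.2488 · (-0.006100)/(-0.106100) = 0.014304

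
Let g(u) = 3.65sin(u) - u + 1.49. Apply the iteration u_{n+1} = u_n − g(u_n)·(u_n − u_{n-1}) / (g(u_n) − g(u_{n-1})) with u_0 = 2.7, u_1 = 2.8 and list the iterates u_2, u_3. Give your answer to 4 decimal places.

g(2.7) = 0.349937, g(2.8) = -0.087293
u_2 = 2.800000 − (-0.087293)·(2.800000 − 2.700000) / (-0.087293 − 0.349937) = 2.800000 − (-0.008729)/(-0.437230) = 2.780035
g(2.780035) = 0.001086
u_3 = 2.780035 − 0.001086·(2.780035 − 2.800000) / (0.001086 − (-0.087293)) = 2.780035 − (-0.000022)/(0.088379) = 2.780280

2.7800, 2.7803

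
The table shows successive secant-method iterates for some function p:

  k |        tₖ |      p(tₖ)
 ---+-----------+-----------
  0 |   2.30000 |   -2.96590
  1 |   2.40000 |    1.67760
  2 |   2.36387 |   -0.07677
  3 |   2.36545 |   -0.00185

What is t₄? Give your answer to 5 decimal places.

2.36549

t₄ = 2.36545 − (-0.00185)·(2.36545 − 2.36387) / (-0.00185 − (-0.07677))
   = 2.36545 − (-0.0000029)/(0.0749200) = 2.3654890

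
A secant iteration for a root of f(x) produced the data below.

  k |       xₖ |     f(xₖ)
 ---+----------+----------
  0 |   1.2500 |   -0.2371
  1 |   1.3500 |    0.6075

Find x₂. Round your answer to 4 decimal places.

1.2781

x₂ = 1.3500 − 0.6075·(1.3500 − 1.2500) / (0.6075 − (-0.2371))
   = 1.3500 − (0.060750)/(0.844600) = 1.278072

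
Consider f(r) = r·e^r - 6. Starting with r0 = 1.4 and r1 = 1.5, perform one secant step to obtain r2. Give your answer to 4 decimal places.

1.4309

f(1.4) = -0.322720, f(1.5) = 0.722534
r2 = 1.500000 − 0.722534·(1.500000 − 1.400000) / (0.722534 − (-0.322720)) = 1.500000 − (0.072253)/(1.045254) = 1.430875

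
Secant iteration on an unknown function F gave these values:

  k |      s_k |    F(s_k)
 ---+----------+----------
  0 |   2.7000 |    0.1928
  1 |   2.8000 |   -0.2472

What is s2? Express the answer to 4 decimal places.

2.7438

s2 = 2.8000 − (-0.2472)·(2.8000 − 2.7000) / (-0.2472 − 0.1928)
   = 2.8000 − (-0.024720)/(-0.440000) = 2.743818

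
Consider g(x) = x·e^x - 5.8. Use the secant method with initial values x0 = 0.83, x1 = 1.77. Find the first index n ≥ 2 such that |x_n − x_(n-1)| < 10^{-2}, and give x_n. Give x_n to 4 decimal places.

n = 5, x_n = 1.4124

g(0.83) = -3.896545, g(1.77) = 4.591410
x2 = 1.770000 − 4.591410·(0.940000)/(8.487956) = 1.261524;  |Δ| = 0.508476
g(1.261524) = -1.345817
x3 = 1.261524 − (-1.345817)·(-0.508476)/(-5.937227) = 1.376782;  |Δ| = 0.115259
g(1.376782) = -0.345009
x4 = 1.376782 − (-0.345009)·(0.115259)/(1.000808) = 1.416515;  |Δ| = 0.039733
g(1.416515) = 0.039907
x5 = 1.416515 − 0.039907·(0.039733)/(0.384916) = 1.412396;  |Δ| = 0.004119
|x5 − x4| = 0.004119 < 10^{-2}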